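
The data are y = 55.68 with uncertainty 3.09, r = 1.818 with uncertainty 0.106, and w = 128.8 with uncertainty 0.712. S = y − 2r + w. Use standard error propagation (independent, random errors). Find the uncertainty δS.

3.18

Absolute uncertainties add in quadrature for a linear combination:
  (δy)² = 9.55;  (2·δr)² = 0.0449;  (δw)² = 0.507
δS = √(10.1) = 3.18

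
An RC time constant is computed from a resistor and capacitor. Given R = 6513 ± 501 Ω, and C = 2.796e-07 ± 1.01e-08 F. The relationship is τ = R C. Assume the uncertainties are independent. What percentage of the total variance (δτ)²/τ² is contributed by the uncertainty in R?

81.9%

(δτ/τ)² = (1·δR/R)² + (1·δC/C)²
  R term: (1×0.0769)² = 0.00592
  C term: (1×0.0361)² = 0.00130
Total = 0.00722. Share from R = 0.00592/0.00722 = 0.819.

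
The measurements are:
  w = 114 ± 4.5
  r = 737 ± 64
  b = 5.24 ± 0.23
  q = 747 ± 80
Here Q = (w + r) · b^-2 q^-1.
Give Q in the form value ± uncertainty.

Let u = w + r = 851. δu = √(δw² + δr²) = √(20.2 + 4100) = 64.2, so δu/u = 0.0754.
Q is then a monomial in u, b, q:
δQ/Q = √((δu/u)² + (-2·δb/b)² + (-1·δq/q)²) = √(0.00568 + 0.00771 + 0.0115) = 0.158
Q = 0.0415, so δQ = 0.158 × 0.0415 = 0.00654.

0.0415 ± 0.00654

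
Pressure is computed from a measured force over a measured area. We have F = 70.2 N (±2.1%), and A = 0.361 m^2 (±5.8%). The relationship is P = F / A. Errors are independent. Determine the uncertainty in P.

12.0 Pa

Since P is a product/quotient, work with relative uncertainties:
  (1·δF/F)² = (1×0.0210)² = 0.000441;  (-1·δA/A)² = (-1×0.0580)² = 0.00336
δP/P = √(0.00380) = 0.0617
P = 194 Pa, so δP = 0.0617 × 194 = 12.0 Pa.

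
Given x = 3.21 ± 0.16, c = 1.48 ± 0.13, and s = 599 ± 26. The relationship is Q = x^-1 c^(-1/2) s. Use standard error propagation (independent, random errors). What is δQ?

Since Q is a product/quotient, work with relative uncertainties:
  (-1·δx/x)² = (-1×0.0498)² = 0.00248;  (−½·δc/c)² = (-0.5×0.0878)² = 0.00193;  (1·δs/s)² = (1×0.0434)² = 0.00188
δQ/Q = √(0.00630) = 0.0794
Q = 153, so δQ = 0.0794 × 153 = 12.2.

12.2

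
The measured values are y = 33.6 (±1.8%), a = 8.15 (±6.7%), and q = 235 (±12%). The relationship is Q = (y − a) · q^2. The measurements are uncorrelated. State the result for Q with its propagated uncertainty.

Let u = y − a = 25.5. δu = √(δy² + δa²) = √(0.366 + 0.298) = 0.815, so δu/u = 0.0320.
Q is then a monomial in u, q:
δQ/Q = √((δu/u)² + (2·δq/q)²) = √(0.00103 + 0.0576) = 0.242
Q = 1.41e+06, so δQ = 0.242 × 1.41e+06 = 3.4e+05.

(1.41 ± 0.340) × 10^6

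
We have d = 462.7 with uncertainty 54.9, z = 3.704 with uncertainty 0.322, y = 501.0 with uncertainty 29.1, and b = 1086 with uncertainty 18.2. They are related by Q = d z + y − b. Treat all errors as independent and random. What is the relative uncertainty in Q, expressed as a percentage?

Let p = d·z = 1714. δp/p = √((1·δd/d)² + (1·δz/z)²) = √(0.0141 + 0.00756) = 0.147, so δp = 252.
Q = p + y − b: δQ = √(δp² + δy² + δb²) = √(63500 + 847 + 331) = 254
Q = 1129, so δQ/Q = 254/1129 = 0.225.

22.5%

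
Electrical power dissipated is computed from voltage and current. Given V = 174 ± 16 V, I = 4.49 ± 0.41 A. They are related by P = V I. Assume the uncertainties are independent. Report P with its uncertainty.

Relative error in a monomial: (δP/P)² = Σ (nᵢ · δxᵢ/xᵢ)².
  (1·δV/V)² = (1×0.0920)² = 0.00846;  (1·δI/I)² = (1×0.0913)² = 0.00834
δP/P = √(0.0168) = 0.130
P = 781 W, so δP = 0.130 × 781 = 101 W.

781 ± 101 W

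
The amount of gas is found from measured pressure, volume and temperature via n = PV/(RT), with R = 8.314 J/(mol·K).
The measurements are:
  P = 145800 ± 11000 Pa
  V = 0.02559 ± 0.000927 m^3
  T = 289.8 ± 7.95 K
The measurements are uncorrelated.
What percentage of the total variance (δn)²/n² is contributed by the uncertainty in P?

73.4%

(δn/n)² = (1·δP/P)² + (1·δV/V)² + (-1·δT/T)²
  P term: (1×0.0754)² = 0.00569
  V term: (1×0.0362)² = 0.00131
  T term: (-1×0.0274)² = 0.000753
Total = 0.00776. Share from P = 0.00569/0.00776 = 0.734.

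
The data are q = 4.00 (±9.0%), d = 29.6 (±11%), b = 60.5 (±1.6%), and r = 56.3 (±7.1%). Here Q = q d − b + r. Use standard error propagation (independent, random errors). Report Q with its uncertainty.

Let p = q·d = 118. δp/p = √((1·δq/q)² + (1·δd/d)²) = √(0.00810 + 0.0121) = 0.142, so δp = 16.8.
Q = p − b + r: δQ = √(δp² + δb² + δr²) = √(283 + 0.937 + 16.0) = 17.3
Q = 114.

114 ± 17.3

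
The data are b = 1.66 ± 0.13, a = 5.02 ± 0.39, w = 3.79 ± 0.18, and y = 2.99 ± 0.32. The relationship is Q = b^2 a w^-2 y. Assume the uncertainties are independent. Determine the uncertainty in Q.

Each factor contributes (exponent × relative error)² to (δQ/Q)²:
  (2·δb/b)² = (2×0.0783)² = 0.0245;  (1·δa/a)² = (1×0.0777)² = 0.00604;  (-2·δw/w)² = (-2×0.0475)² = 0.00902;  (1·δy/y)² = (1×0.107)² = 0.0115
δQ/Q = √(0.0510) = 0.226
Q = 2.88, so δQ = 0.226 × 2.88 = 0.651.

0.651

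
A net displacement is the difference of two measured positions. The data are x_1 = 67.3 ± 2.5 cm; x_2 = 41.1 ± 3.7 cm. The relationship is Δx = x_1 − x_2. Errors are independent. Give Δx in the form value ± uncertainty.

Sums and differences: (δΔx)² = Σ (cᵢ δxᵢ)².
  (δx_1)² = 6.25;  (δx_2)² = 13.7
δΔx = √(19.9) = 4.47 cm
Δx = 26.2 cm.

26.2 ± 4.47 cm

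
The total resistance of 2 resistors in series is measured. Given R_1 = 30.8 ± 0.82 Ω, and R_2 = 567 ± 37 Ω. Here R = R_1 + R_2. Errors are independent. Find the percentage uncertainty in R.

6.19%

Absolute uncertainties add in quadrature for a linear combination:
  (δR_1)² = 0.672;  (δR_2)² = 1370
δR = √(1370) = 37.0 Ω
R = 598 Ω, so δR/R = 37.0/598 = 0.0619.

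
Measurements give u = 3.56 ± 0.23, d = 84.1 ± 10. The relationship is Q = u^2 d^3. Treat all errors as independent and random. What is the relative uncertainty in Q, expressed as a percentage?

Relative error in a monomial: (δQ/Q)² = Σ (nᵢ · δxᵢ/xᵢ)².
  (2·δu/u)² = (2×0.0646)² = 0.0167;  (3·δd/d)² = (3×0.119)² = 0.127
δQ/Q = √(0.144) = 0.379

37.9%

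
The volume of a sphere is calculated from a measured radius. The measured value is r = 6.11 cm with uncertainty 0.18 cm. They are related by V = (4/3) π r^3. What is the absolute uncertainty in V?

84.4 cm^3

Products/powers → add relative errors in quadrature, weighted by exponent:
  (3·δr/r)² = (3×0.0295)² = 0.00781
δV/V = √(0.00781) = 0.0884
V = 955 cm^3, so δV = 0.0884 × 955 = 84.4 cm^3.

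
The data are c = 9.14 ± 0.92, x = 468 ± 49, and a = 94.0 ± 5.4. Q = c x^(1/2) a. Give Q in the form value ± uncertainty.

Since Q is a product/quotient, work with relative uncertainties:
  (1·δc/c)² = (1×0.101)² = 0.0101;  (½·δx/x)² = (0.5×0.105)² = 0.00274;  (1·δa/a)² = (1×0.0574)² = 0.00330
δQ/Q = √(0.0162) = 0.127
Q = 18600, so δQ = 0.127 × 18600 = 2360.

18600 ± 2360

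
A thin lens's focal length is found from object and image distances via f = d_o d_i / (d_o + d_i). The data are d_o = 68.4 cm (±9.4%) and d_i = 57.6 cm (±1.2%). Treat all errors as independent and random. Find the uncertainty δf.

∂f/∂d_o = (d_i/(d_o+d_i))² = 0.209;  ∂f/∂d_i = (d_o/(d_o+d_i))² = 0.295
δf = √((∂f/∂d_o · δd_o)² + (∂f/∂d_i · δd_i)²) = √(1.81 + 0.0415) = 1.36 cm

1.36 cm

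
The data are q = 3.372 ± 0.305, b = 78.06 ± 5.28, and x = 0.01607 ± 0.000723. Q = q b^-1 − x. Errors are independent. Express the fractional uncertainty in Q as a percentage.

18.2%

Let p = q·b^-1 = 0.04320. δp/p = √((1·δq/q)² + (-1·δb/b)²) = √(0.00818 + 0.00458) = 0.113, so δp = 0.00488.
Q = p − x: δQ = √(δp² + δx²) = √(2.38e-05 + 5.23e-07) = 0.00493
Q = 0.02713, so δQ/Q = 0.00493/0.02713 = 0.182.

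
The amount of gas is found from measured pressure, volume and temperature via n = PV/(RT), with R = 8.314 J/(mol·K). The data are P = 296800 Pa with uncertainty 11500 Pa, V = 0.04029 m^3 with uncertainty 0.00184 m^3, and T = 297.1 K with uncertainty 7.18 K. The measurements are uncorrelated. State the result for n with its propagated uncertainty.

Products/powers → add relative errors in quadrature, weighted by exponent:
  (1·δP/P)² = (1×0.0387)² = 0.00150;  (1·δV/V)² = (1×0.0457)² = 0.00209;  (-1·δT/T)² = (-1×0.0242)² = 0.000584
δn/n = √(0.00417) = 0.0646
n = 4.841 mol, so δn = 0.0646 × 4.841 = 0.313 mol.

4.841 ± 0.313 mol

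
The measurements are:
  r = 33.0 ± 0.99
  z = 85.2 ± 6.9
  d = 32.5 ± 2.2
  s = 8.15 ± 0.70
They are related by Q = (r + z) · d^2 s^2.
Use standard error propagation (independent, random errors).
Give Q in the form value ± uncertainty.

Let u = r + z = 118. δu = √(δr² + δz²) = √(0.980 + 47.6) = 6.97, so δu/u = 0.0590.
Q is then a monomial in u, d, s:
δQ/Q = √((δu/u)² + (2·δd/d)² + (2·δs/s)²) = √(0.00348 + 0.0183 + 0.0295) = 0.227
Q = 8.29e+06, so δQ = 0.227 × 8.29e+06 = 1.88e+06.

(8.29 ± 1.88) × 10^6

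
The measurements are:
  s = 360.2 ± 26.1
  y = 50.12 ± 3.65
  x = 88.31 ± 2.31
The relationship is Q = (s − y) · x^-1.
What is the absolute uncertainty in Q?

Let u = s − y = 310.1. δu = √(δs² + δy²) = √(681 + 13.3) = 26.4, so δu/u = 0.0850.
Q is then a monomial in u, x:
δQ/Q = √((δu/u)² + (-1·δx/x)²) = √(0.00722 + 0.000684) = 0.0889
Q = 3.511, so δQ = 0.0889 × 3.511 = 0.312.

0.312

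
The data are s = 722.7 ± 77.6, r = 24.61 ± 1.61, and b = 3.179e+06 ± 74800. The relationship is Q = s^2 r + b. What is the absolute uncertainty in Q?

Let p = s^2·r = 1.285e+07. δp/p = √((2·δs/s)² + (1·δr/r)²) = √(0.0461 + 0.00428) = 0.224, so δp = 2.89e+06.
Q = p + b: δQ = √(δp² + δb²) = √(8.33e+12 + 5.6e+09) = 2.89e+06

2.89e+06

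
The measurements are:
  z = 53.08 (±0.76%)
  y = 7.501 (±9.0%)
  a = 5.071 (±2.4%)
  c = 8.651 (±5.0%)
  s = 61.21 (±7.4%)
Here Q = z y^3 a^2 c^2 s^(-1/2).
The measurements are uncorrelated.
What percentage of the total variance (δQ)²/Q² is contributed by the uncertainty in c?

11.5%

(δQ/Q)² = (1·δz/z)² + (3·δy/y)² + (2·δa/a)² + (2·δc/c)² + (−½·δs/s)²
  z term: (1×0.00760)² = 5.78e-05
  y term: (3×0.0900)² = 0.0729
  a term: (2×0.0240)² = 0.00230
  c term: (2×0.0500)² = 0.0100
  s term: (-0.5×0.0740)² = 0.00137
Total = 0.0866. Share from c = 0.0100/0.0866 = 0.115.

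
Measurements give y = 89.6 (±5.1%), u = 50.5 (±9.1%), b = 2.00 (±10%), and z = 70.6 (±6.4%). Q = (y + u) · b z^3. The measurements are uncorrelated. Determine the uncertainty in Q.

2.18e+07

Let w = y + u = 140. δw = √(δy² + δu²) = √(20.9 + 21.1) = 6.48, so δw/w = 0.0463.
Q is then a monomial in w, b, z:
δQ/Q = √((δw/w)² + (1·δb/b)² + (3·δz/z)²) = √(0.00214 + 0.0100 + 0.0369) = 0.221
Q = 9.86e+07, so δQ = 0.221 × 9.86e+07 = 2.18e+07.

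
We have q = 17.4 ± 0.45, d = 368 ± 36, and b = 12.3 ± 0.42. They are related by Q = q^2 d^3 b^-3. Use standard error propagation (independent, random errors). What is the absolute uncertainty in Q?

Relative error in a monomial: (δQ/Q)² = Σ (nᵢ · δxᵢ/xᵢ)².
  (2·δq/q)² = (2×0.0259)² = 0.00268;  (3·δd/d)² = (3×0.0978)² = 0.0861;  (-3·δb/b)² = (-3×0.0341)² = 0.0105
δQ/Q = √(0.0993) = 0.315
Q = 8.11e+06, so δQ = 0.315 × 8.11e+06 = 2.56e+06.

2.56e+06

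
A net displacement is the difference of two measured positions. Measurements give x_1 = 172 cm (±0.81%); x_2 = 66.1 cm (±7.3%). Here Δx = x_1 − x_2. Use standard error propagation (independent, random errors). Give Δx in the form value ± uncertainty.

106 ± 5.02 cm

Each term contributes (cᵢ δxᵢ)² to (δΔx)²:
  (δx_1)² = 1.94;  (δx_2)² = 23.3
δΔx = √(25.2) = 5.02 cm
Δx = 106 cm.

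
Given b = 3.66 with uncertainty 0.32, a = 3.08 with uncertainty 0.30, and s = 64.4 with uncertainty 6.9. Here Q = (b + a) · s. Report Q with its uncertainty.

434 ± 54.4

Let u = b + a = 6.74. δu = √(δb² + δa²) = √(0.102 + 0.0900) = 0.439, so δu/u = 0.0651.
Q is then a monomial in u, s:
δQ/Q = √((δu/u)² + (1·δs/s)²) = √(0.00424 + 0.0115) = 0.125
Q = 434, so δQ = 0.125 × 434 = 54.4.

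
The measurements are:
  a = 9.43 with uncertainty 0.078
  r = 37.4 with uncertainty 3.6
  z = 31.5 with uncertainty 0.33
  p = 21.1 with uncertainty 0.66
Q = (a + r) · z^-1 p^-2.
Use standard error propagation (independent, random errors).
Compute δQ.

Let u = a + r = 46.8. δu = √(δa² + δr²) = √(0.00608 + 13.0) = 3.60, so δu/u = 0.0769.
Q is then a monomial in u, z, p:
δQ/Q = √((δu/u)² + (-1·δz/z)² + (-2·δp/p)²) = √(0.00591 + 0.000110 + 0.00391) = 0.0997
Q = 0.00334, so δQ = 0.0997 × 0.00334 = 0.000333.

0.000333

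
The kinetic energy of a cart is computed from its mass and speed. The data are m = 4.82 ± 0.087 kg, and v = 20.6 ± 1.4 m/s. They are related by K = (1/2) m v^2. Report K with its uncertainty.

Since K is a product/quotient, work with relative uncertainties:
  (1·δm/m)² = (1×0.0180)² = 0.000326;  (2·δv/v)² = (2×0.0680)² = 0.0185
δK/K = √(0.0188) = 0.137
K = 1020 J, so δK = 0.137 × 1020 = 140 J.

1020 ± 140 J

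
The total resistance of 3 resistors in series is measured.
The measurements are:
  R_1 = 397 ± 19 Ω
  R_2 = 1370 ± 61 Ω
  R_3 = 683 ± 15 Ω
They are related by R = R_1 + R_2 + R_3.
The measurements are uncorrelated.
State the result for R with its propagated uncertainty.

2450 ± 65.6 Ω

Each term contributes (cᵢ δxᵢ)² to (δR)²:
  (δR_1)² = 361;  (δR_2)² = 3720;  (δR_3)² = 225
δR = √(4310) = 65.6 Ω
R = 2450 Ω.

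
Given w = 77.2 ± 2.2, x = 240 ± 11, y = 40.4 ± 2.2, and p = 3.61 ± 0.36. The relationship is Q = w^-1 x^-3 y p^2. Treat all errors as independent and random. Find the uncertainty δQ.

Relative error in a monomial: (δQ/Q)² = Σ (nᵢ · δxᵢ/xᵢ)².
  (-1·δw/w)² = (-1×0.0285)² = 0.000812;  (-3·δx/x)² = (-3×0.0458)² = 0.0189;  (1·δy/y)² = (1×0.0545)² = 0.00297;  (2·δp/p)² = (2×0.0997)² = 0.0398
δQ/Q = √(0.0625) = 0.250
Q = 4.93e-07, so δQ = 0.250 × 4.93e-07 = 1.23e-07.

1.23e-07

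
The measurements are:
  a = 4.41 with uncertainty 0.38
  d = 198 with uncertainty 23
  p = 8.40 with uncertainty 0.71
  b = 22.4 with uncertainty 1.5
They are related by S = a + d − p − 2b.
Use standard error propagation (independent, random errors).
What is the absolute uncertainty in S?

Absolute uncertainties add in quadrature for a linear combination:
  (δa)² = 0.144;  (δd)² = 529;  (δp)² = 0.504;  (2·δb)² = 9.00
δS = √(539) = 23.2

23.2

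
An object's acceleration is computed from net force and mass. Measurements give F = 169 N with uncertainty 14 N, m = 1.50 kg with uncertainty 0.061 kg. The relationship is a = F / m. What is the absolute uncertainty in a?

10.4 m/s^2

Products/powers → add relative errors in quadrature, weighted by exponent:
  (1·δF/F)² = (1×0.0828)² = 0.00686;  (-1·δm/m)² = (-1×0.0407)² = 0.00165
δa/a = √(0.00852) = 0.0923
a = 113 m/s^2, so δa = 0.0923 × 113 = 10.4 m/s^2.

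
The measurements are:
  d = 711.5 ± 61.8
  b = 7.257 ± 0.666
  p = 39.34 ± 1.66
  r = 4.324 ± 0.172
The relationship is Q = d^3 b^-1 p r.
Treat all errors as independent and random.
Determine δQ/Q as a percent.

Q is a product of powers, so relative uncertainties combine in quadrature:
  (3·δd/d)² = (3×0.0869)² = 0.0679;  (-1·δb/b)² = (-1×0.0918)² = 0.00842;  (1·δp/p)² = (1×0.0422)² = 0.00178;  (1·δr/r)² = (1×0.0398)² = 0.00158
δQ/Q = √(0.0797) = 0.282

28.2%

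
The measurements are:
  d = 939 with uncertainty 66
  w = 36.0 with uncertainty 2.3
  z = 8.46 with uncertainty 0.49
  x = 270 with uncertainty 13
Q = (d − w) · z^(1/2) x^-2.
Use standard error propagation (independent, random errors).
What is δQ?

0.00448

Let u = d − w = 903. δu = √(δd² + δw²) = √(4360 + 5.29) = 66.0, so δu/u = 0.0731.
Q is then a monomial in u, z, x:
δQ/Q = √((δu/u)² + (½·δz/z)² + (-2·δx/x)²) = √(0.00535 + 0.000839 + 0.00927) = 0.124
Q = 0.0360, so δQ = 0.124 × 0.0360 = 0.00448.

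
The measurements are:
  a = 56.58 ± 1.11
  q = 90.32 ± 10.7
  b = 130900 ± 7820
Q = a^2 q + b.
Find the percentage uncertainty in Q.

Let p = a^2·q = 289100. δp/p = √((2·δa/a)² + (1·δq/q)²) = √(0.00154 + 0.0140) = 0.125, so δp = 36100.
Q = p + b: δQ = √(δp² + δb²) = √(1.3e+09 + 6.12e+07) = 36900
Q = 420000, so δQ/Q = 36900/420000 = 0.0879.

8.79%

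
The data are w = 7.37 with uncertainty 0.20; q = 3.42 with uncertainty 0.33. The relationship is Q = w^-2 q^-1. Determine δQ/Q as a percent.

Each factor contributes (exponent × relative error)² to (δQ/Q)²:
  (-2·δw/w)² = (-2×0.0271)² = 0.00295;  (-1·δq/q)² = (-1×0.0965)² = 0.00931
δQ/Q = √(0.0123) = 0.111

11.1%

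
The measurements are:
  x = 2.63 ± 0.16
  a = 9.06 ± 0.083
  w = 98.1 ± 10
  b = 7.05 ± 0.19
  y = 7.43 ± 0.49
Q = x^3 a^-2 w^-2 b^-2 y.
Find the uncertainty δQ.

9.89e-07

Each factor contributes (exponent × relative error)² to (δQ/Q)²:
  (3·δx/x)² = (3×0.0608)² = 0.0333;  (-2·δa/a)² = (-2×0.00916)² = 0.000336;  (-2·δw/w)² = (-2×0.102)² = 0.0416;  (-2·δb/b)² = (-2×0.0270)² = 0.00291;  (1·δy/y)² = (1×0.0659)² = 0.00435
δQ/Q = √(0.0825) = 0.287
Q = 3.44e-06, so δQ = 0.287 × 3.44e-06 = 9.89e-07.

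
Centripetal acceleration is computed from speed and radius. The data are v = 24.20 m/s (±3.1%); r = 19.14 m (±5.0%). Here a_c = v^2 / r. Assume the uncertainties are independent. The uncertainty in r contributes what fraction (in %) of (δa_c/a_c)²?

(δa_c/a_c)² = (2·δv/v)² + (-1·δr/r)²
  v term: (2×0.0310)² = 0.00384
  r term: (-1×0.0500)² = 0.00250
Total = 0.00634. Share from r = 0.00250/0.00634 = 0.394.

39.4%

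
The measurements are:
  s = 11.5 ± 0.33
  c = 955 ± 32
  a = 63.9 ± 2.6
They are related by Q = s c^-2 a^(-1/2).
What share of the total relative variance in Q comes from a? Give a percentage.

(δQ/Q)² = (1·δs/s)² + (-2·δc/c)² + (−½·δa/a)²
  s term: (1×0.0287)² = 0.000823
  c term: (-2×0.0335)² = 0.00449
  a term: (-0.5×0.0407)² = 0.000414
Total = 0.00573. Share from a = 0.000414/0.00573 = 0.0723.

7.23%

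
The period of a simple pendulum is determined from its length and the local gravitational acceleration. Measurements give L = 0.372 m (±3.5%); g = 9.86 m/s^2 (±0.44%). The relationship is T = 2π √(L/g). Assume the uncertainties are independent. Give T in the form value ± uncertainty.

1.22 ± 0.0215 s

Since T is a product/quotient, work with relative uncertainties:
  (½·δL/L)² = (0.5×0.0350)² = 0.000306;  (−½·δg/g)² = (-0.5×0.00440)² = 4.84e-06
δT/T = √(0.000311) = 0.0176
T = 1.22 s, so δT = 0.0176 × 1.22 = 0.0215 s.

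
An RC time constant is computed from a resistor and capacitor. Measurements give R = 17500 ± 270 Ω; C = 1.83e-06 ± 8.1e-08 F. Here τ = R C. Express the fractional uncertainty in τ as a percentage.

For a monomial τ ∝ R, C, fractional errors add in quadrature:
  (1·δR/R)² = (1×0.0154)² = 0.000238;  (1·δC/C)² = (1×0.0443)² = 0.00196
δτ/τ = √(0.00220) = 0.0469

4.69%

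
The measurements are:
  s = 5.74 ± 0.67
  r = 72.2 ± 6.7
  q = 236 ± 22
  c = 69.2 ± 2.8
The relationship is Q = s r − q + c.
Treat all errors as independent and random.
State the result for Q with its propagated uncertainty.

248 ± 65.7

Let p = s·r = 414. δp/p = √((1·δs/s)² + (1·δr/r)²) = √(0.0136 + 0.00861) = 0.149, so δp = 61.8.
Q = p − q + c: δQ = √(δp² + δq² + δc²) = √(3820 + 484 + 7.84) = 65.7
Q = 248.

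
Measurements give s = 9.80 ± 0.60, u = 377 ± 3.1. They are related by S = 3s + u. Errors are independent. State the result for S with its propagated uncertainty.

406 ± 3.58

For a sum/difference, combine absolute errors in quadrature:
  (3·δs)² = 3.24;  (δu)² = 9.61
δS = √(12.9) = 3.58
S = 406.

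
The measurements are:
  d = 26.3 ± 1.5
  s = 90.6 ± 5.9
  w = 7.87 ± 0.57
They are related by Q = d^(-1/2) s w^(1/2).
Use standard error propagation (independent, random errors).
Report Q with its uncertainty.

Each factor contributes (exponent × relative error)² to (δQ/Q)²:
  (−½·δd/d)² = (-0.5×0.0570)² = 0.000813;  (1·δs/s)² = (1×0.0651)² = 0.00424;  (½·δw/w)² = (0.5×0.0724)² = 0.00131
δQ/Q = √(0.00637) = 0.0798
Q = 49.6, so δQ = 0.0798 × 49.6 = 3.95.

49.6 ± 3.95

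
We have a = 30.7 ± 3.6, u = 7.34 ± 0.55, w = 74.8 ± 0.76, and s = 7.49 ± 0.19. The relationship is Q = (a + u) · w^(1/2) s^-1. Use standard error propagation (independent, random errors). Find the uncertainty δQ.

4.36

Let h = a + u = 38.0. δh = √(δa² + δu²) = √(13.0 + 0.303) = 3.64, so δh/h = 0.0957.
Q is then a monomial in h, w, s:
δQ/Q = √((δh/h)² + (½·δw/w)² + (-1·δs/s)²) = √(0.00917 + 2.58e-05 + 0.000643) = 0.0992
Q = 43.9, so δQ = 0.0992 × 43.9 = 4.36.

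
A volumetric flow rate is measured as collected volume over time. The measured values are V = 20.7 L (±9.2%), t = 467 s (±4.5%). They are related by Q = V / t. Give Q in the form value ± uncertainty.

Q is a product of powers, so relative uncertainties combine in quadrature:
  (1·δV/V)² = (1×0.0920)² = 0.00846;  (-1·δt/t)² = (-1×0.0450)² = 0.00202
δQ/Q = √(0.0105) = 0.102
Q = 0.0443 L/s, so δQ = 0.102 × 0.0443 = 0.00454 L/s.

0.0443 ± 0.00454 L/s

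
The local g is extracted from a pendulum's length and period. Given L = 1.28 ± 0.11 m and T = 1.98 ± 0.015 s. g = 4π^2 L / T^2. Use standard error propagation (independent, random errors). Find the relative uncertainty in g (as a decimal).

0.0873

Since g is a product/quotient, work with relative uncertainties:
  (1·δL/L)² = (1×0.0859)² = 0.00739;  (-2·δT/T)² = (-2×0.00758)² = 0.000230
δg/g = √(0.00761) = 0.0873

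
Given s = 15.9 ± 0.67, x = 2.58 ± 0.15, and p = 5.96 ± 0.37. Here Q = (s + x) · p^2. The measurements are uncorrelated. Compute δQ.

85.1

Let u = s + x = 18.5. δu = √(δs² + δx²) = √(0.449 + 0.0225) = 0.687, so δu/u = 0.0372.
Q is then a monomial in u, p:
δQ/Q = √((δu/u)² + (2·δp/p)²) = √(0.00138 + 0.0154) = 0.130
Q = 656, so δQ = 0.130 × 656 = 85.1.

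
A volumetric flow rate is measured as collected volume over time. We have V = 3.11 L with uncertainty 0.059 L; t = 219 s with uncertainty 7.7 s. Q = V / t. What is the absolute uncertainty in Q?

0.000567 L/s

Each factor contributes (exponent × relative error)² to (δQ/Q)²:
  (1·δV/V)² = (1×0.0190)² = 0.000360;  (-1·δt/t)² = (-1×0.0352)² = 0.00124
δQ/Q = √(0.00160) = 0.0400
Q = 0.0142 L/s, so δQ = 0.0400 × 0.0142 = 0.000567 L/s.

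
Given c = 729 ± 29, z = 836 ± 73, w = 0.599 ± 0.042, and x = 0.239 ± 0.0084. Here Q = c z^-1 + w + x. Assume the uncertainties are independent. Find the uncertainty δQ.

Let p = c·z^-1 = 0.872. δp/p = √((1·δc/c)² + (-1·δz/z)²) = √(0.00158 + 0.00762) = 0.0960, so δp = 0.0837.
Q = p + w + x: δQ = √(δp² + δw² + δx²) = √(0.00700 + 0.00176 + 7.06e-05) = 0.0940

0.0940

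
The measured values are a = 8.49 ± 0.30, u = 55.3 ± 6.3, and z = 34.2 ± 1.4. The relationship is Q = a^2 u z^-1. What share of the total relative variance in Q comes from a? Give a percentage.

25.4%

(δQ/Q)² = (2·δa/a)² + (1·δu/u)² + (-1·δz/z)²
  a term: (2×0.0353)² = 0.00499
  u term: (1×0.114)² = 0.0130
  z term: (-1×0.0409)² = 0.00168
Total = 0.0196. Share from a = 0.00499/0.0196 = 0.254.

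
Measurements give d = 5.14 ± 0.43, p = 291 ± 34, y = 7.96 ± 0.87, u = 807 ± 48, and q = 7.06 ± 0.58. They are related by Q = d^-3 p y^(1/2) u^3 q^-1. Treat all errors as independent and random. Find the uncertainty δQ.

1.55e+08

Relative error in a monomial: (δQ/Q)² = Σ (nᵢ · δxᵢ/xᵢ)².
  (-3·δd/d)² = (-3×0.0837)² = 0.0630;  (1·δp/p)² = (1×0.117)² = 0.0137;  (½·δy/y)² = (0.5×0.109)² = 0.00299;  (3·δu/u)² = (3×0.0595)² = 0.0318;  (-1·δq/q)² = (-1×0.0822)² = 0.00675
δQ/Q = √(0.118) = 0.344
Q = 4.5e+08, so δQ = 0.344 × 4.5e+08 = 1.55e+08.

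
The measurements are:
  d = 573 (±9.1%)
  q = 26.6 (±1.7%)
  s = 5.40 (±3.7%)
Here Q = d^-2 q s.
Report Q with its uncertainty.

(4.37 ± 0.816) × 10^-4

For a monomial Q ∝ d^-2, q, s, fractional errors add in quadrature:
  (-2·δd/d)² = (-2×0.0910)² = 0.0331;  (1·δq/q)² = (1×0.0170)² = 0.000289;  (1·δs/s)² = (1×0.0370)² = 0.00137
δQ/Q = √(0.0348) = 0.186
Q = 0.000437, so δQ = 0.186 × 0.000437 = 8.16e-05.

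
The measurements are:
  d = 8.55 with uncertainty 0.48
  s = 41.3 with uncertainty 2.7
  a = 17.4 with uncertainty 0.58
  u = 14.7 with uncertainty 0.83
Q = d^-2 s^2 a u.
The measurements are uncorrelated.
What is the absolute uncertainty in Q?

1100

Products/powers → add relative errors in quadrature, weighted by exponent:
  (-2·δd/d)² = (-2×0.0561)² = 0.0126;  (2·δs/s)² = (2×0.0654)² = 0.0171;  (1·δa/a)² = (1×0.0333)² = 0.00111;  (1·δu/u)² = (1×0.0565)² = 0.00319
δQ/Q = √(0.0340) = 0.184
Q = 5970, so δQ = 0.184 × 5970 = 1100.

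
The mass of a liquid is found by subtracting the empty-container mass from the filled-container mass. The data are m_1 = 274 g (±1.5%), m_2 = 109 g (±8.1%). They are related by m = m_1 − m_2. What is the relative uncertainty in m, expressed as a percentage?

Each term contributes (cᵢ δxᵢ)² to (δm)²:
  (δm_1)² = 16.9;  (δm_2)² = 78.0
δm = √(94.8) = 9.74 g
m = 165 g, so δm/m = 9.74/165 = 0.0590.

5.90%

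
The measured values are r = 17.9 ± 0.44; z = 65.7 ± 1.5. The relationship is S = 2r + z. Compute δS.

1.74

For a sum/difference, combine absolute errors in quadrature:
  (2·δr)² = 0.774;  (δz)² = 2.25
δS = √(3.02) = 1.74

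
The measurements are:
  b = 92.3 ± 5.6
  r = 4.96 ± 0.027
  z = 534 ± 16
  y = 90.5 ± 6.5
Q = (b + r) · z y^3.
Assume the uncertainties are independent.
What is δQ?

Let u = b + r = 97.3. δu = √(δb² + δr²) = √(31.4 + 0.000729) = 5.60, so δu/u = 0.0576.
Q is then a monomial in u, z, y:
δQ/Q = √((δu/u)² + (1·δz/z)² + (3·δy/y)²) = √(0.00332 + 0.000898 + 0.0464) = 0.225
Q = 3.85e+10, so δQ = 0.225 × 3.85e+10 = 8.66e+09.

8.66e+09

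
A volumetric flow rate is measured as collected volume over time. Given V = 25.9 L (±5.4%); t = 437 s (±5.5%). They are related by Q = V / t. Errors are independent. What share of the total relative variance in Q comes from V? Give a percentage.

49.1%

(δQ/Q)² = (1·δV/V)² + (-1·δt/t)²
  V term: (1×0.0540)² = 0.00292
  t term: (-1×0.0550)² = 0.00302
Total = 0.00594. Share from V = 0.00292/0.00594 = 0.491.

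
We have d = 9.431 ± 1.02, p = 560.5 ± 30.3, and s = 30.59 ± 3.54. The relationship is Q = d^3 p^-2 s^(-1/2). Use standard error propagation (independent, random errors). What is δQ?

0.000167

Each factor contributes (exponent × relative error)² to (δQ/Q)²:
  (3·δd/d)² = (3×0.108)² = 0.105;  (-2·δp/p)² = (-2×0.0541)² = 0.0117;  (−½·δs/s)² = (-0.5×0.116)² = 0.00335
δQ/Q = √(0.120) = 0.347
Q = 0.0004828, so δQ = 0.347 × 0.0004828 = 0.000167.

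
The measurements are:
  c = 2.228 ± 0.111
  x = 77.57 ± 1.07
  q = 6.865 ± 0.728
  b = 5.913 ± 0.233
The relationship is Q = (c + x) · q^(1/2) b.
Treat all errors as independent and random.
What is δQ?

Let u = c + x = 79.80. δu = √(δc² + δx²) = √(0.0123 + 1.14) = 1.08, so δu/u = 0.0135.
Q is then a monomial in u, q, b:
δQ/Q = √((δu/u)² + (½·δq/q)² + (1·δb/b)²) = √(0.000182 + 0.00281 + 0.00155) = 0.0674
Q = 1236, so δQ = 0.0674 × 1236 = 83.4.

83.4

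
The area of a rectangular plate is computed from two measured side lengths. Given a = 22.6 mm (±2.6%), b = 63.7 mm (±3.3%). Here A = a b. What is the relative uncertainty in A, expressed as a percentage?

For a monomial A ∝ a, b, fractional errors add in quadrature:
  (1·δa/a)² = (1×0.0260)² = 0.000676;  (1·δb/b)² = (1×0.0330)² = 0.00109
δA/A = √(0.00177) = 0.0420

4.20%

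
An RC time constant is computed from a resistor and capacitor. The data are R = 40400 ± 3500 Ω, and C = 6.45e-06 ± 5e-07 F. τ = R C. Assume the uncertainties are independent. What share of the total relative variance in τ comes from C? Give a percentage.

(δτ/τ)² = (1·δR/R)² + (1·δC/C)²
  R term: (1×0.0866)² = 0.00751
  C term: (1×0.0775)² = 0.00601
Total = 0.0135. Share from C = 0.00601/0.0135 = 0.445.

44.5%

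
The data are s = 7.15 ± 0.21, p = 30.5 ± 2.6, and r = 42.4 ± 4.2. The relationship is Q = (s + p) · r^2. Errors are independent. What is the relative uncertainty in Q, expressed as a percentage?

21.0%

Let u = s + p = 37.6. δu = √(δs² + δp²) = √(0.0441 + 6.76) = 2.61, so δu/u = 0.0693.
Q is then a monomial in u, r:
δQ/Q = √((δu/u)² + (2·δr/r)²) = √(0.00480 + 0.0392) = 0.210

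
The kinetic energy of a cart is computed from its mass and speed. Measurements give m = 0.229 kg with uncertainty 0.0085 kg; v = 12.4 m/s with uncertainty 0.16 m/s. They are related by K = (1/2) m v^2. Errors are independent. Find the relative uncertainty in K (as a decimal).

K is a product of powers, so relative uncertainties combine in quadrature:
  (1·δm/m)² = (1×0.0371)² = 0.00138;  (2·δv/v)² = (2×0.0129)² = 0.000666
δK/K = √(0.00204) = 0.0452

0.0452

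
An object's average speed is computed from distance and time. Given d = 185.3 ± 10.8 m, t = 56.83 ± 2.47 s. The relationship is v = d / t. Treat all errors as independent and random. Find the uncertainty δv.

Products/powers → add relative errors in quadrature, weighted by exponent:
  (1·δd/d)² = (1×0.0583)² = 0.00340;  (-1·δt/t)² = (-1×0.0435)² = 0.00189
δv/v = √(0.00529) = 0.0727
v = 3.261 m/s, so δv = 0.0727 × 3.261 = 0.237 m/s.

0.237 m/s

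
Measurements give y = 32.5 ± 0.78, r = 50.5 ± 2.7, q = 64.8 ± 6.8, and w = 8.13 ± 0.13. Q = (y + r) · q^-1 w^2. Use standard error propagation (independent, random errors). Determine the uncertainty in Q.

9.72

Let u = y + r = 83.0. δu = √(δy² + δr²) = √(0.608 + 7.29) = 2.81, so δu/u = 0.0339.
Q is then a monomial in u, q, w:
δQ/Q = √((δu/u)² + (-1·δq/q)² + (2·δw/w)²) = √(0.00115 + 0.0110 + 0.00102) = 0.115
Q = 84.7, so δQ = 0.115 × 84.7 = 9.72.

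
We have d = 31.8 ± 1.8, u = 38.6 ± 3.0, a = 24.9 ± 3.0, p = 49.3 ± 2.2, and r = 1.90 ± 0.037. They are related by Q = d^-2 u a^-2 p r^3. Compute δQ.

Each factor contributes (exponent × relative error)² to (δQ/Q)²:
  (-2·δd/d)² = (-2×0.0566)² = 0.0128;  (1·δu/u)² = (1×0.0777)² = 0.00604;  (-2·δa/a)² = (-2×0.120)² = 0.0581;  (1·δp/p)² = (1×0.0446)² = 0.00199;  (3·δr/r)² = (3×0.0195)² = 0.00341
δQ/Q = √(0.0823) = 0.287
Q = 0.0208, so δQ = 0.287 × 0.0208 = 0.00597.

0.00597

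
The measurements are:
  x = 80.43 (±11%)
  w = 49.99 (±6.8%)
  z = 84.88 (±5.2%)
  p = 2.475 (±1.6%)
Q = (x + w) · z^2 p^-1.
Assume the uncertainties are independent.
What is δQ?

48500

Let u = x + w = 130.4. δu = √(δx² + δw²) = √(78.3 + 11.6) = 9.48, so δu/u = 0.0727.
Q is then a monomial in u, z, p:
δQ/Q = √((δu/u)² + (2·δz/z)² + (-1·δp/p)²) = √(0.00528 + 0.0108 + 0.000256) = 0.128
Q = 379600, so δQ = 0.128 × 379600 = 48500.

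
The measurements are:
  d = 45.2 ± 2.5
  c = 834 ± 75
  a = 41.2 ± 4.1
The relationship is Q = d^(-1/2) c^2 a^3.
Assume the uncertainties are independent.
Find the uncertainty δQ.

Q is a product of powers, so relative uncertainties combine in quadrature:
  (−½·δd/d)² = (-0.5×0.0553)² = 0.000765;  (2·δc/c)² = (2×0.0899)² = 0.0323;  (3·δa/a)² = (3×0.0995)² = 0.0891
δQ/Q = √(0.122) = 0.350
Q = 7.24e+09, so δQ = 0.350 × 7.24e+09 = 2.53e+09.

2.53e+09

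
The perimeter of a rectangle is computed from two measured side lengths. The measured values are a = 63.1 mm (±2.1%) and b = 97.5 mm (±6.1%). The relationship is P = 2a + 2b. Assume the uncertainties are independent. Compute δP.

12.2 mm

Sums and differences: (δP)² = Σ (cᵢ δxᵢ)².
  (2·δa)² = 7.02;  (2·δb)² = 141
δP = √(149) = 12.2 mm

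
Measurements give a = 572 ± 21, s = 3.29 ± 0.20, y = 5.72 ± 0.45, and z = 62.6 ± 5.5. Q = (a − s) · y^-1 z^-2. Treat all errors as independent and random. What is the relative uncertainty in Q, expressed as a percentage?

19.6%

Let u = a − s = 569. δu = √(δa² + δs²) = √(441 + 0.0400) = 21.0, so δu/u = 0.0369.
Q is then a monomial in u, y, z:
δQ/Q = √((δu/u)² + (-1·δy/y)² + (-2·δz/z)²) = √(0.00136 + 0.00619 + 0.0309) = 0.196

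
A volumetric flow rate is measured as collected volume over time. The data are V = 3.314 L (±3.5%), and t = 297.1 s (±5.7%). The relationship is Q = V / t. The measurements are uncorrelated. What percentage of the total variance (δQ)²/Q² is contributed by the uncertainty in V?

27.4%

(δQ/Q)² = (1·δV/V)² + (-1·δt/t)²
  V term: (1×0.0350)² = 0.00123
  t term: (-1×0.0570)² = 0.00325
Total = 0.00447. Share from V = 0.00123/0.00447 = 0.274.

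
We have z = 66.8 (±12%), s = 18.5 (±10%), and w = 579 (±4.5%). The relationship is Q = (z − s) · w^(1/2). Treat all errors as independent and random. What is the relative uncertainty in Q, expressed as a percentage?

Let u = z − s = 48.3. δu = √(δz² + δs²) = √(64.3 + 3.42) = 8.23, so δu/u = 0.170.
Q is then a monomial in u, w:
δQ/Q = √((δu/u)² + (½·δw/w)²) = √(0.0290 + 0.000506) = 0.172

17.2%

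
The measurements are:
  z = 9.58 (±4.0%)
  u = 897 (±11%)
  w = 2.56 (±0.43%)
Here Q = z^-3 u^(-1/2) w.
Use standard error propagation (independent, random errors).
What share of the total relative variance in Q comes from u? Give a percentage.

17.3%

(δQ/Q)² = (-3·δz/z)² + (−½·δu/u)² + (1·δw/w)²
  z term: (-3×0.0400)² = 0.0144
  u term: (-0.5×0.110)² = 0.00302
  w term: (1×0.00430)² = 1.85e-05
Total = 0.0174. Share from u = 0.00302/0.0174 = 0.173.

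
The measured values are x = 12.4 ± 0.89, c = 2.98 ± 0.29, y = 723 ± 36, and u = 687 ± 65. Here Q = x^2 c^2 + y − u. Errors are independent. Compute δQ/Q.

0.242

Let p = x^2·c^2 = 1370. δp/p = √((2·δx/x)² + (2·δc/c)²) = √(0.0206 + 0.0379) = 0.242, so δp = 330.
Q = p + y − u: δQ = √(δp² + δy² + δu²) = √(1.09e+05 + 1300 + 4220) = 338
Q = 1400, so δQ/Q = 338/1400 = 0.242.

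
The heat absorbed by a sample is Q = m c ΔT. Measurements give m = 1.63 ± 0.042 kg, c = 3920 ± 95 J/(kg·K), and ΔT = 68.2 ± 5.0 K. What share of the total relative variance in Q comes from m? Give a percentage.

(δQ/Q)² = (1·δm/m)² + (1·δc/c)² + (1·δΔT/ΔT)²
  m term: (1×0.0258)² = 0.000664
  c term: (1×0.0242)² = 0.000587
  ΔT term: (1×0.0733)² = 0.00537
Total = 0.00663. Share from m = 0.000664/0.00663 = 0.100.

10.0%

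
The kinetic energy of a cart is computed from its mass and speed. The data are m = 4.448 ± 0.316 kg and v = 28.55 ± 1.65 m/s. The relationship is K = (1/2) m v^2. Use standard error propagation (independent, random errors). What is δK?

246 J

For a monomial K ∝ m, v^2, fractional errors add in quadrature:
  (1·δm/m)² = (1×0.0710)² = 0.00505;  (2·δv/v)² = (2×0.0578)² = 0.0134
δK/K = √(0.0184) = 0.136
K = 1813 J, so δK = 0.136 × 1813 = 246 J.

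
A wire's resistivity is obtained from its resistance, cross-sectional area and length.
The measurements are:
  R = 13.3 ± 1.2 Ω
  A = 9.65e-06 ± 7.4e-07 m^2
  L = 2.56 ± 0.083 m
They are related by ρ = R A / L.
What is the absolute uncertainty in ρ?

6.16e-06 Ω·m

Each factor contributes (exponent × relative error)² to (δρ/ρ)²:
  (1·δR/R)² = (1×0.0902)² = 0.00814;  (1·δA/A)² = (1×0.0767)² = 0.00588;  (-1·δL/L)² = (-1×0.0324)² = 0.00105
δρ/ρ = √(0.0151) = 0.123
ρ = 5.01e-05 Ω·m, so δρ = 0.123 × 5.01e-05 = 6.16e-06 Ω·m.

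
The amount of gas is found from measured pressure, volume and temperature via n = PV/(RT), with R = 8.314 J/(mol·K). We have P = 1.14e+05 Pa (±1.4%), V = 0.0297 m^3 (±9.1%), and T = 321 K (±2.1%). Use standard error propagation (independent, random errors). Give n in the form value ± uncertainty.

Relative error in a monomial: (δn/n)² = Σ (nᵢ · δxᵢ/xᵢ)².
  (1·δP/P)² = (1×0.0140)² = 0.000196;  (1·δV/V)² = (1×0.0910)² = 0.00828;  (-1·δT/T)² = (-1×0.0210)² = 0.000441
δn/n = √(0.00892) = 0.0944
n = 1.27 mol, so δn = 0.0944 × 1.27 = 0.120 mol.

1.27 ± 0.120 mol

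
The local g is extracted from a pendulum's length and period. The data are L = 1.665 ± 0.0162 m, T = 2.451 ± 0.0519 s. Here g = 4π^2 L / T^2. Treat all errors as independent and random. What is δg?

0.475 m/s^2

Each factor contributes (exponent × relative error)² to (δg/g)²:
  (1·δL/L)² = (1×0.00973)² = 9.47e-05;  (-2·δT/T)² = (-2×0.0212)² = 0.00179
δg/g = √(0.00189) = 0.0435
g = 10.94 m/s^2, so δg = 0.0435 × 10.94 = 0.475 m/s^2.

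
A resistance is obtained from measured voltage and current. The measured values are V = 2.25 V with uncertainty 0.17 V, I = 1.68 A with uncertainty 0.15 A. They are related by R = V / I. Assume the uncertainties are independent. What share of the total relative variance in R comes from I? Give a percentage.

(δR/R)² = (1·δV/V)² + (-1·δI/I)²
  V term: (1×0.0756)² = 0.00571
  I term: (-1×0.0893)² = 0.00797
Total = 0.0137. Share from I = 0.00797/0.0137 = 0.583.

58.3%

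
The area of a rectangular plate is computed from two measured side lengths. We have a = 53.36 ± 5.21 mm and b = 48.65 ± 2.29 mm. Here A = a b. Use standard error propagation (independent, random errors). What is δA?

281 mm^2

For a monomial A ∝ a, b, fractional errors add in quadrature:
  (1·δa/a)² = (1×0.0976)² = 0.00953;  (1·δb/b)² = (1×0.0471)² = 0.00222
δA/A = √(0.0117) = 0.108
A = 2596 mm^2, so δA = 0.108 × 2596 = 281 mm^2.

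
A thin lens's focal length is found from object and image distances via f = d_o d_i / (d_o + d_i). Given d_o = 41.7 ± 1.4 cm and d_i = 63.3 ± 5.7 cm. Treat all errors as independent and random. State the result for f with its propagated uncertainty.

∂f/∂d_o = (d_i/(d_o+d_i))² = 0.363;  ∂f/∂d_i = (d_o/(d_o+d_i))² = 0.158
δf = √((∂f/∂d_o · δd_o)² + (∂f/∂d_i · δd_i)²) = √(0.259 + 0.808) = 1.03 cm
f = 25.1 cm.

25.1 ± 1.03 cm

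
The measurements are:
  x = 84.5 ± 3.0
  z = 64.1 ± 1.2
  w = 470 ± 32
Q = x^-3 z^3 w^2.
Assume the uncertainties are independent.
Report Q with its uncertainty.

Q is a product of powers, so relative uncertainties combine in quadrature:
  (-3·δx/x)² = (-3×0.0355)² = 0.0113;  (3·δz/z)² = (3×0.0187)² = 0.00315;  (2·δw/w)² = (2×0.0681)² = 0.0185
δQ/Q = √(0.0330) = 0.182
Q = 96400, so δQ = 0.182 × 96400 = 17500.

96400 ± 17500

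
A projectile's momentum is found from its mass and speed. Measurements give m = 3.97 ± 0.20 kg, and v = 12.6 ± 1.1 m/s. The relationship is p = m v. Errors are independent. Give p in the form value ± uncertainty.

50.0 ± 5.04 kg·m/s

p is a product of powers, so relative uncertainties combine in quadrature:
  (1·δm/m)² = (1×0.0504)² = 0.00254;  (1·δv/v)² = (1×0.0873)² = 0.00762
δp/p = √(0.0102) = 0.101
p = 50.0 kg·m/s, so δp = 0.101 × 50.0 = 5.04 kg·m/s.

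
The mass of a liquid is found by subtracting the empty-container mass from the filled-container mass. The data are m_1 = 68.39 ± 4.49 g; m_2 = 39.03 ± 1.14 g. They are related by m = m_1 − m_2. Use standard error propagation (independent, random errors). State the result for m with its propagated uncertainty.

29.36 ± 4.63 g

Each term contributes (cᵢ δxᵢ)² to (δm)²:
  (δm_1)² = 20.2;  (δm_2)² = 1.30
δm = √(21.5) = 4.63 g
m = 29.36 g.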